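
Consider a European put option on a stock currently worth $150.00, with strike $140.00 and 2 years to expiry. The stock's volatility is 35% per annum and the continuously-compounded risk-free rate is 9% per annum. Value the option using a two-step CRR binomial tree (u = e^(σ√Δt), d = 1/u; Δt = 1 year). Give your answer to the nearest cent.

CRR parameters: u = e^(σ√Δt) = e^(0.35·√1) = 1.4191, d = 1/u = 0.7047
Per-period rate: rΔt = 0.09·1 = 0.09, so R = e^0.09 = 1.0942
Risk-neutral probability p = (e^0.09 − 0.7047)/(1.4191 − 0.7047) = 0.3895/0.7144 = 0.5452
Terminal stock prices: S_uu = 302.1, S_ud = 150, S_dd = 74.49
Terminal payoffs (K − S): max(-162.1, 0) = 0, max(-10, 0) = 0, max(65.51, 0) = 65.51
Node u (S = 212.9): V_u = e^(−0.09)·[0.5452·0.0000 + 0.4548·0.0000] = 0.0000
Node d (S = 105.7): V_d = e^(−0.09)·[0.5452·0.0000 + 0.4548·65.5122] = 27.2300
Node 0 (S = 150): V_0 = e^(−0.09)·[0.5452·0.0000 + 0.4548·27.2300] = 11.3181

$11.32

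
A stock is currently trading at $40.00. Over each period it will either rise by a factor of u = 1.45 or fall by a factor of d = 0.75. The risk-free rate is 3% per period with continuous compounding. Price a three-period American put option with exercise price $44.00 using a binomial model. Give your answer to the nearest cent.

$10.27

Risk-neutral probability p = (e^0.03 − 0.75)/(1.45 − 0.75) = 0.2805/0.7000 = 0.4006
Terminal stock prices: S_uuu = 121.9, S_uud = 63.07, S_udd = 32.62, S_ddd = 16.88
Terminal payoffs (K − S): max(-77.94, 0) = 0, max(-19.07, 0) = 0, max(11.38, 0) = 11.38, max(27.12, 0) = 27.12
Node uu (S = 84.1): continuation = e^(−0.03)·[0.4006·0.0000 + 0.5994·0.0000] = 0.0000; exercise value = 0.0000 ≤ continuation, so V_uu = 0.0000
Node ud (S = 43.5): continuation = e^(−0.03)·[0.4006·0.0000 + 0.5994·11.3750] = 6.6161; exercise value = 0.5000 ≤ continuation, so V_ud = 6.6161
Node dd (S = 22.5): continuation = e^(−0.03)·[0.4006·11.3750 + 0.5994·27.1250] = 20.1996; exercise value = 21.5000 > continuation, so V_dd = 21.5000 (exercise)
Node u (S = 58): continuation = e^(−0.03)·[0.4006·0.0000 + 0.5994·6.6161] = 3.8482; exercise value = 0.0000 ≤ continuation, so V_u = 3.8482
Node d (S = 30): continuation = e^(−0.03)·[0.4006·6.6161 + 0.5994·21.5000] = 15.0776; exercise value = 14.0000 ≤ continuation, so V_d = 15.0776
Node 0 (S = 40): continuation = e^(−0.03)·[0.4006·3.8482 + 0.5994·15.0776] = 10.2659; exercise value = 4.0000 ≤ continuation, so V_0 = 10.2659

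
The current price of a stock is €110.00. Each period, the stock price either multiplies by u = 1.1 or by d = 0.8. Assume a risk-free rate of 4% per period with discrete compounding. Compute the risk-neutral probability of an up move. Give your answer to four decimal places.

p = 0.8000

Risk-neutral probability p = (1 + 0.04 − 0.8)/(1.1 − 0.8) = 0.2400/0.3000 = 0.8000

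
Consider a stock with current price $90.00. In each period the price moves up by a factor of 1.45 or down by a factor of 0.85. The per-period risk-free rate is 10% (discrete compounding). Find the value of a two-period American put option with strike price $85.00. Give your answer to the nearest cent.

Risk-neutral probability p = (1 + 0.1 − 0.85)/(1.45 − 0.85) = 0.2500/0.6000 = 0.4167
Terminal stock prices: S_uu = 189.2, S_ud = 110.9, S_dd = 65.02
Terminal payoffs (K − S): max(-104.2, 0) = 0, max(-25.92, 0) = 0, max(19.98, 0) = 19.98
Node u (S = 130.5): continuation = 1/1.1·[0.4167·0.0000 + 0.5833·0.0000] = 0.0000; exercise value = 0.0000 ≤ continuation, so V_u = 0.0000
Node d (S = 76.5): continuation = 1/1.1·[0.4167·0.0000 + 0.5833·19.9750] = 10.5928; exercise value = 8.5000 ≤ continuation, so V_d = 10.5928
Node 0 (S = 90): continuation = 1/1.1·[0.4167·0.0000 + 0.5833·10.5928] = 5.6174; exercise value = 0.0000 ≤ continuation, so V_0 = 5.6174

$5.62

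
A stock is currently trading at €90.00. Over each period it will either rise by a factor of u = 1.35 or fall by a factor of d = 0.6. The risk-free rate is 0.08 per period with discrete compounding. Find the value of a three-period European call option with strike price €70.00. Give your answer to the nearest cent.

€41.49

Risk-neutral probability p = (1 + 0.08 − 0.6)/(1.35 − 0.6) = 0.4800/0.7500 = 0.6400
Terminal stock prices: S_uuu = 221.4, S_uud = 98.42, S_udd = 43.74, S_ddd = 19.44
Terminal payoffs (S − K): max(151.4, 0) = 151.4, max(28.42, 0) = 28.42, max(-26.26, 0) = 0, max(-50.56, 0) = 0
Node uu (S = 164): V_uu = 1/1.08·[0.6400·151.4338 + 0.3600·28.4150] = 99.2102
Node ud (S = 72.9): V_ud = 1/1.08·[0.6400·28.4150 + 0.3600·0.0000] = 16.8385
Node dd (S = 32.4): V_dd = 1/1.08·[0.6400·0.0000 + 0.3600·0.0000] = 0.0000
Node u (S = 121.5): V_u = 1/1.08·[0.6400·99.2102 + 0.3600·16.8385] = 64.4041
Node d (S = 54): V_d = 1/1.08·[0.6400·16.8385 + 0.3600·0.0000] = 9.9784
Node 0 (S = 90): V_0 = 1/1.08·[0.6400·64.4041 + 0.3600·9.9784] = 41.4915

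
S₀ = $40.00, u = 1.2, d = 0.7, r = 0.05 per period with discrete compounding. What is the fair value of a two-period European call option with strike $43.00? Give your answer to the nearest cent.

Risk-neutral probability p = (1 + 0.05 − 0.7)/(1.2 − 0.7) = 0.3500/0.5000 = 0.7000
Terminal stock prices: S_uu = 57.6, S_ud = 33.6, S_dd = 19.6
Terminal payoffs (S − K): max(14.6, 0) = 14.6, max(-9.4, 0) = 0, max(-23.4, 0) = 0
Node u (S = 48): V_u = 1/1.05·[0.7000·14.6000 + 0.3000·0.0000] = 9.7333
Node d (S = 28): V_d = 1/1.05·[0.7000·0.0000 + 0.3000·0.0000] = 0.0000
Node 0 (S = 40): V_0 = 1/1.05·[0.7000·9.7333 + 0.3000·0.0000] = 6.4889

$6.49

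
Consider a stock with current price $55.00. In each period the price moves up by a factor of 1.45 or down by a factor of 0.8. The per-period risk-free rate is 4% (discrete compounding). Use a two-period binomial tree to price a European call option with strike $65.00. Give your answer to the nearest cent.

$6.38

Risk-neutral probability p = (1 + 0.04 − 0.8)/(1.45 − 0.8) = 0.2400/0.6500 = 0.3692
Terminal stock prices: S_uu = 115.6, S_ud = 63.8, S_dd = 35.2
Terminal payoffs (S − K): max(50.64, 0) = 50.64, max(-1.2, 0) = 0, max(-29.8, 0) = 0
Node u (S = 79.75): V_u = 1/1.04·[0.3692·50.6375 + 0.6308·0.0000] = 17.9778
Node d (S = 44): V_d = 1/1.04·[0.3692·0.0000 + 0.6308·0.0000] = 0.0000
Node 0 (S = 55): V_0 = 1/1.04·[0.3692·17.9778 + 0.6308·0.0000] = 6.3827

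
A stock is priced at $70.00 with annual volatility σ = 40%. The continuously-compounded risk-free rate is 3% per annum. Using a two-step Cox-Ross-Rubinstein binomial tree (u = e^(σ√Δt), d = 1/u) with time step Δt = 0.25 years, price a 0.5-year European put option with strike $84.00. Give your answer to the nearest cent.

CRR parameters: u = e^(σ√Δt) = e^(0.4·√0.25) = 1.2214, d = 1/u = 0.8187
Per-period rate: rΔt = 0.03·0.25 = 0.0075, so R = e^0.0075 = 1.0075
Risk-neutral probability p = (e^0.0075 − 0.8187)/(1.2214 − 0.8187) = 0.1888/0.4027 = 0.4689
Terminal stock prices: S_uu = 104.4, S_ud = 70, S_dd = 46.92
Terminal payoffs (K − S): max(-20.43, 0) = 0, max(14, 0) = 14, max(37.08, 0) = 37.08
Node u (S = 85.5): V_u = e^(−0.0075)·[0.4689·0.0000 + 0.5311·14.0000] = 7.3804
Node d (S = 57.31): V_d = e^(−0.0075)·[0.4689·14.0000 + 0.5311·37.0776] = 26.0612
Node 0 (S = 70): V_0 = e^(−0.0075)·[0.4689·7.3804 + 0.5311·26.0612] = 17.1732

$17.17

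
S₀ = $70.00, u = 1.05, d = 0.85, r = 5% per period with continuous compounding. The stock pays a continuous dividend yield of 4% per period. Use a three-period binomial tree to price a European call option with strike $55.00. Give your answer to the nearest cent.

$14.98

Per-period risk-free factor R = e^0.05 = 1.0513; dividend-adjusted growth = e^(0.05−0.04) = 1.0101.
Risk-neutral probability p = (1.0101 − 0.85)/(1.05 − 0.85) = 0.1601/0.2000 = 0.8003
Terminal stock prices: S_uuu = 81.03, S_uud = 65.6, S_udd = 53.1, S_ddd = 42.99
Terminal payoffs (S − K): max(26.03, 0) = 26.03, max(10.6, 0) = 10.6, max(-1.896, 0) = 0, max(-12.01, 0) = 0
Node uu (S = 77.17): V_uu = e^(−0.05)·[0.8003·26.0338 + 0.1997·10.5987] = 21.8313
Node ud (S = 62.48): V_ud = e^(−0.05)·[0.8003·10.5987 + 0.1997·0.0000] = 8.0680
Node dd (S = 50.57): V_dd = e^(−0.05)·[0.8003·0.0000 + 0.1997·0.0000] = 0.0000
Node u (S = 73.5): V_u = e^(−0.05)·[0.8003·21.8313 + 0.1997·8.0680] = 18.1515
Node d (S = 59.5): V_d = e^(−0.05)·[0.8003·8.0680 + 0.1997·0.0000] = 6.1415
Node 0 (S = 70): V_0 = e^(−0.05)·[0.8003·18.1515 + 0.1997·6.1415] = 14.9842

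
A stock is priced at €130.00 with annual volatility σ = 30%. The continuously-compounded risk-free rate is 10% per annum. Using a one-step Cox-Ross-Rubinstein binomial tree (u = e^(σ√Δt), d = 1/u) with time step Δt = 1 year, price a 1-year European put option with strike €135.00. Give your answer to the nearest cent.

€14.07

CRR parameters: u = e^(σ√Δt) = e^(0.3·√1) = 1.3499, d = 1/u = 0.7408
Per-period rate: rΔt = 0.1·1 = 0.1, so R = e^0.1 = 1.1052
Risk-neutral probability p = (e^0.1 − 0.7408)/(1.3499 − 0.7408) = 0.3644/0.6090 = 0.5982
Terminal stock prices: S_u = 175.5, S_d = 96.31
Terminal payoffs (K − S): max(-40.48, 0) = 0, max(38.69, 0) = 38.69
Node 0 (S = 130): V_0 = e^(−0.1)·[0.5982·0.0000 + 0.4018·38.6936] = 14.0662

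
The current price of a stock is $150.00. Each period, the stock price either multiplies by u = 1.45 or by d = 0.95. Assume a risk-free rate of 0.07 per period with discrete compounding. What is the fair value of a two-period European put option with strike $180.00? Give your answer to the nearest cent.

Risk-neutral probability p = (1 + 0.07 − 0.95)/(1.45 − 0.95) = 0.1200/0.5000 = 0.2400
Terminal stock prices: S_uu = 315.4, S_ud = 206.6, S_dd = 135.4
Terminal payoffs (K − S): max(-135.4, 0) = 0, max(-26.62, 0) = 0, max(44.62, 0) = 44.62
Node u (S = 217.5): V_u = 1/1.07·[0.2400·0.0000 + 0.7600·0.0000] = 0.0000
Node d (S = 142.5): V_d = 1/1.07·[0.2400·0.0000 + 0.7600·44.6250] = 31.6963
Node 0 (S = 150): V_0 = 1/1.07·[0.2400·0.0000 + 0.7600·31.6963] = 22.5132

$22.51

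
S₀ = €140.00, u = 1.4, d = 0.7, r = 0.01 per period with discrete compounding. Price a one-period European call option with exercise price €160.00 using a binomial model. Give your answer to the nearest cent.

€15.79

Risk-neutral probability p = (1 + 0.01 − 0.7)/(1.4 − 0.7) = 0.3100/0.7000 = 0.4429
Terminal stock prices: S_u = 196, S_d = 98
Terminal payoffs (S − K): max(36, 0) = 36, max(-62, 0) = 0
Node 0 (S = 140): V_0 = 1/1.01·[0.4429·36.0000 + 0.5571·0.0000] = 15.7850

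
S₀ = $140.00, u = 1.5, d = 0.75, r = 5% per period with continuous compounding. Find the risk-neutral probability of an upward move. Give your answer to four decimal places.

Risk-neutral probability p = (e^0.05 − 0.75)/(1.5 − 0.75) = 0.3013/0.7500 = 0.4017

p = 0.4017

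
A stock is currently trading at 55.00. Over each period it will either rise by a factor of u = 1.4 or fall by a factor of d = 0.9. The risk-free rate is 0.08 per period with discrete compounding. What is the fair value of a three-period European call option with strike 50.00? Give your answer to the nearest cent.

17.37

Risk-neutral probability p = (1 + 0.08 − 0.9)/(1.4 − 0.9) = 0.1800/0.5000 = 0.3600
Terminal stock prices: S_uuu = 150.9, S_uud = 97.02, S_udd = 62.37, S_ddd = 40.1
Terminal payoffs (S − K): max(100.9, 0) = 100.9, max(47.02, 0) = 47.02, max(12.37, 0) = 12.37, max(-9.905, 0) = 0
Node uu (S = 107.8): V_uu = 1/1.08·[0.3600·100.9200 + 0.6400·47.0200] = 61.5037
Node ud (S = 69.3): V_ud = 1/1.08·[0.3600·47.0200 + 0.6400·12.3700] = 23.0037
Node dd (S = 44.55): V_dd = 1/1.08·[0.3600·12.3700 + 0.6400·0.0000] = 4.1233
Node u (S = 77): V_u = 1/1.08·[0.3600·61.5037 + 0.6400·23.0037] = 34.1331
Node d (S = 49.5): V_d = 1/1.08·[0.3600·23.0037 + 0.6400·4.1233] = 10.1114
Node 0 (S = 55): V_0 = 1/1.08·[0.3600·34.1331 + 0.6400·10.1114] = 17.3696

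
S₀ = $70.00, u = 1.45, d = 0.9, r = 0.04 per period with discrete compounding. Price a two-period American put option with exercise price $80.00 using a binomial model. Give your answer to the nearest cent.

$12.19

Risk-neutral probability p = (1 + 0.04 − 0.9)/(1.45 − 0.9) = 0.1400/0.5500 = 0.2545
Terminal stock prices: S_uu = 147.2, S_ud = 91.35, S_dd = 56.7
Terminal payoffs (K − S): max(-67.18, 0) = 0, max(-11.35, 0) = 0, max(23.3, 0) = 23.3
Node u (S = 101.5): continuation = 1/1.04·[0.2545·0.0000 + 0.7455·0.0000] = 0.0000; exercise value = 0.0000 ≤ continuation, so V_u = 0.0000
Node d (S = 63): continuation = 1/1.04·[0.2545·0.0000 + 0.7455·23.3000] = 16.7010; exercise value = 17.0000 > continuation, so V_d = 17.0000 (exercise)
Node 0 (S = 70): continuation = 1/1.04·[0.2545·0.0000 + 0.7455·17.0000] = 12.1853; exercise value = 10.0000 ≤ continuation, so V_0 = 12.1853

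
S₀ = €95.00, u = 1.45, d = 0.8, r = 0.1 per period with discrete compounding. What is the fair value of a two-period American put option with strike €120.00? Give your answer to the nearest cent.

€25.00

Risk-neutral probability p = (1 + 0.1 − 0.8)/(1.45 − 0.8) = 0.3000/0.6500 = 0.4615
Terminal stock prices: S_uu = 199.7, S_ud = 110.2, S_dd = 60.8
Terminal payoffs (K − S): max(-79.74, 0) = 0, max(9.8, 0) = 9.8, max(59.2, 0) = 59.2
Node u (S = 137.8): continuation = 1/1.1·[0.4615·0.0000 + 0.5385·9.8000] = 4.7972; exercise value = 0.0000 ≤ continuation, so V_u = 4.7972
Node d (S = 76): continuation = 1/1.1·[0.4615·9.8000 + 0.5385·59.2000] = 33.0909; exercise value = 44.0000 > continuation, so V_d = 44.0000 (exercise)
Node 0 (S = 95): continuation = 1/1.1·[0.4615·4.7972 + 0.5385·44.0000] = 23.5513; exercise value = 25.0000 > continuation, so V_0 = 25.0000 (exercise)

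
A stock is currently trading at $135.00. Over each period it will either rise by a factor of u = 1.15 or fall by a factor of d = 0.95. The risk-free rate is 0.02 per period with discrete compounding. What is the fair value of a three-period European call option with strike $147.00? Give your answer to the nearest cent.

$7.45

Risk-neutral probability p = (1 + 0.02 − 0.95)/(1.15 − 0.95) = 0.0700/0.2000 = 0.3500
Terminal stock prices: S_uuu = 205.3, S_uud = 169.6, S_udd = 140.1, S_ddd = 115.7
Terminal payoffs (S − K): max(58.32, 0) = 58.32, max(22.61, 0) = 22.61, max(-6.887, 0) = 0, max(-31.25, 0) = 0
Node uu (S = 178.5): V_uu = 1/1.02·[0.3500·58.3181 + 0.6500·22.6106] = 34.4199
Node ud (S = 147.5): V_ud = 1/1.02·[0.3500·22.6106 + 0.6500·0.0000] = 7.7585
Node dd (S = 121.8): V_dd = 1/1.02·[0.3500·0.0000 + 0.6500·0.0000] = 0.0000
Node u (S = 155.2): V_u = 1/1.02·[0.3500·34.4199 + 0.6500·7.7585] = 16.7549
Node d (S = 128.2): V_d = 1/1.02·[0.3500·7.7585 + 0.6500·0.0000] = 2.6622
Node 0 (S = 135): V_0 = 1/1.02·[0.3500·16.7549 + 0.6500·2.6622] = 7.4458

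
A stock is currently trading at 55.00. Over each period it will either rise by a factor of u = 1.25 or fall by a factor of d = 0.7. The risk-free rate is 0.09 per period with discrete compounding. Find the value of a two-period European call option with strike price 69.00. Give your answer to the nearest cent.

Risk-neutral probability p = (1 + 0.09 − 0.7)/(1.25 − 0.7) = 0.3900/0.5500 = 0.7091
Terminal stock prices: S_uu = 85.94, S_ud = 48.12, S_dd = 26.95
Terminal payoffs (S − K): max(16.94, 0) = 16.94, max(-20.88, 0) = 0, max(-42.05, 0) = 0
Node u (S = 68.75): V_u = 1/1.09·[0.7091·16.9375 + 0.2909·0.0000] = 11.0186
Node d (S = 38.5): V_d = 1/1.09·[0.7091·0.0000 + 0.2909·0.0000] = 0.0000
Node 0 (S = 55): V_0 = 1/1.09·[0.7091·11.0186 + 0.2909·0.0000] = 7.1680

7.17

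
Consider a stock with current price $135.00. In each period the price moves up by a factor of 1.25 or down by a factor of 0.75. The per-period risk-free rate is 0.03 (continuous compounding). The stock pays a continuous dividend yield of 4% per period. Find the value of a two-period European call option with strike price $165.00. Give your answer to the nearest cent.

$9.97

Per-period risk-free factor R = e^0.03 = 1.0305; dividend-adjusted growth = e^(0.03−0.04) = 0.9900.
Risk-neutral probability p = (0.9900 − 0.75)/(1.25 − 0.75) = 0.2400/0.5000 = 0.4801
Terminal stock prices: S_uu = 210.9, S_ud = 126.6, S_dd = 75.94
Terminal payoffs (S − K): max(45.94, 0) = 45.94, max(-38.44, 0) = 0, max(-89.06, 0) = 0
Node u (S = 168.8): V_u = e^(−0.03)·[0.4801·45.9375 + 0.5199·0.0000] = 21.4028
Node d (S = 101.2): V_d = e^(−0.03)·[0.4801·0.0000 + 0.5199·0.0000] = 0.0000
Node 0 (S = 135): V_0 = e^(−0.03)·[0.4801·21.4028 + 0.5199·0.0000] = 9.9718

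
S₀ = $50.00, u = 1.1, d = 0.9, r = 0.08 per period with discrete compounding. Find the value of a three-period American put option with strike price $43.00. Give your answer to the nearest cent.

$0.02

Risk-neutral probability p = (1 + 0.08 − 0.9)/(1.1 − 0.9) = 0.1800/0.2000 = 0.9000
Terminal stock prices: S_uuu = 66.55, S_uud = 54.45, S_udd = 44.55, S_ddd = 36.45
Terminal payoffs (K − S): max(-23.55, 0) = 0, max(-11.45, 0) = 0, max(-1.55, 0) = 0, max(6.55, 0) = 6.55
Node uu (S = 60.5): continuation = 1/1.08·[0.9000·0.0000 + 0.1000·0.0000] = 0.0000; exercise value = 0.0000 ≤ continuation, so V_uu = 0.0000
Node ud (S = 49.5): continuation = 1/1.08·[0.9000·0.0000 + 0.1000·0.0000] = 0.0000; exercise value = 0.0000 ≤ continuation, so V_ud = 0.0000
Node dd (S = 40.5): continuation = 1/1.08·[0.9000·0.0000 + 0.1000·6.5500] = 0.6065; exercise value = 2.5000 > continuation, so V_dd = 2.5000 (exercise)
Node u (S = 55): continuation = 1/1.08·[0.9000·0.0000 + 0.1000·0.0000] = 0.0000; exercise value = 0.0000 ≤ continuation, so V_u = 0.0000
Node d (S = 45): continuation = 1/1.08·[0.9000·0.0000 + 0.1000·2.5000] = 0.2315; exercise value = 0.0000 ≤ continuation, so V_d = 0.2315
Node 0 (S = 50): continuation = 1/1.08·[0.9000·0.0000 + 0.1000·0.2315] = 0.0214; exercise value = 0.0000 ≤ continuation, so V_0 = 0.0214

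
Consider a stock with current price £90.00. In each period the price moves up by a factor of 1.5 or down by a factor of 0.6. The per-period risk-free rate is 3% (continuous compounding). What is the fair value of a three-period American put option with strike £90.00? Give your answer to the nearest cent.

Risk-neutral probability p = (e^0.03 − 0.6)/(1.5 − 0.6) = 0.4305/0.9000 = 0.4783
Terminal stock prices: S_uuu = 303.8, S_uud = 121.5, S_udd = 48.6, S_ddd = 19.44
Terminal payoffs (K − S): max(-213.8, 0) = 0, max(-31.5, 0) = 0, max(41.4, 0) = 41.4, max(70.56, 0) = 70.56
Node uu (S = 202.5): continuation = e^(−0.03)·[0.4783·0.0000 + 0.5217·0.0000] = 0.0000; exercise value = 0.0000 ≤ continuation, so V_uu = 0.0000
Node ud (S = 81): continuation = e^(−0.03)·[0.4783·0.0000 + 0.5217·41.4000] = 20.9607; exercise value = 9.0000 ≤ continuation, so V_ud = 20.9607
Node dd (S = 32.4): continuation = e^(−0.03)·[0.4783·41.4000 + 0.5217·70.5600] = 54.9401; exercise value = 57.6000 > continuation, so V_dd = 57.6000 (exercise)
Node u (S = 135): continuation = e^(−0.03)·[0.4783·0.0000 + 0.5217·20.9607] = 10.6124; exercise value = 0.0000 ≤ continuation, so V_u = 10.6124
Node d (S = 54): continuation = e^(−0.03)·[0.4783·20.9607 + 0.5217·57.6000] = 38.8916; exercise value = 36.0000 ≤ continuation, so V_d = 38.8916
Node 0 (S = 90): continuation = e^(−0.03)·[0.4783·10.6124 + 0.5217·38.8916] = 24.6165; exercise value = 0.0000 ≤ continuation, so V_0 = 24.6165

£24.62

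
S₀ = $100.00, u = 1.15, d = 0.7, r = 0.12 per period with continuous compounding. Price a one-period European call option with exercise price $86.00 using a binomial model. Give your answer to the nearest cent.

Risk-neutral probability p = (e^0.12 − 0.7)/(1.15 − 0.7) = 0.4275/0.4500 = 0.9500
Terminal stock prices: S_u = 115, S_d = 70
Terminal payoffs (S − K): max(29, 0) = 29, max(-16, 0) = 0
Node 0 (S = 100): V_0 = e^(−0.12)·[0.9500·29.0000 + 0.0500·0.0000] = 24.4345

$24.43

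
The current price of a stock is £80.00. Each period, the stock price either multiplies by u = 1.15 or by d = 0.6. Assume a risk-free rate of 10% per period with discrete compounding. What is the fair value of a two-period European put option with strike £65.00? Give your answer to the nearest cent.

Risk-neutral probability p = (1 + 0.1 − 0.6)/(1.15 − 0.6) = 0.5000/0.5500 = 0.9091
Terminal stock prices: S_uu = 105.8, S_ud = 55.2, S_dd = 28.8
Terminal payoffs (K − S): max(-40.8, 0) = 0, max(9.8, 0) = 9.8, max(36.2, 0) = 36.2
Node u (S = 92): V_u = 1/1.1·[0.9091·0.0000 + 0.0909·9.8000] = 0.8099
Node d (S = 48): V_d = 1/1.1·[0.9091·9.8000 + 0.0909·36.2000] = 11.0909
Node 0 (S = 80): V_0 = 1/1.1·[0.9091·0.8099 + 0.0909·11.0909] = 1.5860

£1.59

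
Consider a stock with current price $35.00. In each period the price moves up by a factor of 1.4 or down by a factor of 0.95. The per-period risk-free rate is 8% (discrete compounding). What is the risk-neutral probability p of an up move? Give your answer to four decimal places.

Risk-neutral probability p = (1 + 0.08 − 0.95)/(1.4 − 0.95) = 0.1300/0.4500 = 0.2889

p = 0.2889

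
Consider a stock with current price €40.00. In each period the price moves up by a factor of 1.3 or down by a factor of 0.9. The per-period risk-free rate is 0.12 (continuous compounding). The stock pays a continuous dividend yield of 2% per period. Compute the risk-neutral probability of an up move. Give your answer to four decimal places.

p = 0.5129

Per-period risk-free factor R = e^0.12 = 1.1275; dividend-adjusted growth = e^(0.12−0.02) = 1.1052.
Risk-neutral probability p = (1.1052 − 0.9)/(1.3 − 0.9) = 0.2052/0.4000 = 0.5129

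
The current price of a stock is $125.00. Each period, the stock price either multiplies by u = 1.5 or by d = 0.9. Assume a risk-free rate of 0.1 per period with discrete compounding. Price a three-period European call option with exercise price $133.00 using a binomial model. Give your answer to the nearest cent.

$34.40

Risk-neutral probability p = (1 + 0.1 − 0.9)/(1.5 − 0.9) = 0.2000/0.6000 = 0.3333
Terminal stock prices: S_uuu = 421.9, S_uud = 253.1, S_udd = 151.9, S_ddd = 91.13
Terminal payoffs (S − K): max(288.9, 0) = 288.9, max(120.1, 0) = 120.1, max(18.88, 0) = 18.88, max(-41.87, 0) = 0
Node uu (S = 281.2): V_uu = 1/1.1·[0.3333·288.8750 + 0.6667·120.1250] = 160.3409
Node ud (S = 168.8): V_ud = 1/1.1·[0.3333·120.1250 + 0.6667·18.8750] = 47.8409
Node dd (S = 101.2): V_dd = 1/1.1·[0.3333·18.8750 + 0.6667·0.0000] = 5.7197
Node u (S = 187.5): V_u = 1/1.1·[0.3333·160.3409 + 0.6667·47.8409] = 77.5826
Node d (S = 112.5): V_d = 1/1.1·[0.3333·47.8409 + 0.6667·5.7197] = 17.9637
Node 0 (S = 125): V_0 = 1/1.1·[0.3333·77.5826 + 0.6667·17.9637] = 34.3970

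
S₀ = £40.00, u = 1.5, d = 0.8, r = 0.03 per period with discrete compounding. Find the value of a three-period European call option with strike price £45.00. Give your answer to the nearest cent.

£8.29

Risk-neutral probability p = (1 + 0.03 − 0.8)/(1.5 − 0.8) = 0.2300/0.7000 = 0.3286
Terminal stock prices: S_uuu = 135, S_uud = 72, S_udd = 38.4, S_ddd = 20.48
Terminal payoffs (S − K): max(90, 0) = 90, max(27, 0) = 27, max(-6.6, 0) = 0, max(-24.52, 0) = 0
Node uu (S = 90): V_uu = 1/1.03·[0.3286·90.0000 + 0.6714·27.0000] = 46.3107
Node ud (S = 48): V_ud = 1/1.03·[0.3286·27.0000 + 0.6714·0.0000] = 8.6130
Node dd (S = 25.6): V_dd = 1/1.03·[0.3286·0.0000 + 0.6714·0.0000] = 0.0000
Node u (S = 60): V_u = 1/1.03·[0.3286·46.3107 + 0.6714·8.6130] = 20.3878
Node d (S = 32): V_d = 1/1.03·[0.3286·8.6130 + 0.6714·0.0000] = 2.7476
Node 0 (S = 40): V_0 = 1/1.03·[0.3286·20.3878 + 0.6714·2.7476] = 8.2948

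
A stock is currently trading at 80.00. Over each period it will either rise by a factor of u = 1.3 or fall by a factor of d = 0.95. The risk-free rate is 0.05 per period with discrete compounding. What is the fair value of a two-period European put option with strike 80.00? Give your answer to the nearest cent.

3.61

Risk-neutral probability p = (1 + 0.05 − 0.95)/(1.3 − 0.95) = 0.1000/0.3500 = 0.2857
Terminal stock prices: S_uu = 135.2, S_ud = 98.8, S_dd = 72.2
Terminal payoffs (K − S): max(-55.2, 0) = 0, max(-18.8, 0) = 0, max(7.8, 0) = 7.8
Node u (S = 104): V_u = 1/1.05·[0.2857·0.0000 + 0.7143·0.0000] = 0.0000
Node d (S = 76): V_d = 1/1.05·[0.2857·0.0000 + 0.7143·7.8000] = 5.3061
Node 0 (S = 80): V_0 = 1/1.05·[0.2857·0.0000 + 0.7143·5.3061] = 3.6096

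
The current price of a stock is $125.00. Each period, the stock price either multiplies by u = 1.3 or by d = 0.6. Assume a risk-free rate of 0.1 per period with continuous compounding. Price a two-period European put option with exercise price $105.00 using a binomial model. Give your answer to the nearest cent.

Risk-neutral probability p = (e^0.1 − 0.6)/(1.3 − 0.6) = 0.5052/0.7000 = 0.7217
Terminal stock prices: S_uu = 211.3, S_ud = 97.5, S_dd = 45
Terminal payoffs (K − S): max(-106.3, 0) = 0, max(7.5, 0) = 7.5, max(60, 0) = 60
Node u (S = 162.5): V_u = e^(−0.1)·[0.7217·0.0000 + 0.2783·7.5000] = 1.8888
Node d (S = 75): V_d = e^(−0.1)·[0.7217·7.5000 + 0.2783·60.0000] = 20.0079
Node 0 (S = 125): V_0 = e^(−0.1)·[0.7217·1.8888 + 0.2783·20.0079] = 6.2722

$6.27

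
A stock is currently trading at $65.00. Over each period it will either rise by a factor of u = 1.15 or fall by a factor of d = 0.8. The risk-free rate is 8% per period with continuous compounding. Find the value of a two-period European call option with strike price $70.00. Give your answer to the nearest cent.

$8.91

Risk-neutral probability p = (e^0.08 − 0.8)/(1.15 − 0.8) = 0.2833/0.3500 = 0.8094
Terminal stock prices: S_uu = 85.96, S_ud = 59.8, S_dd = 41.6
Terminal payoffs (S − K): max(15.96, 0) = 15.96, max(-10.2, 0) = 0, max(-28.4, 0) = 0
Node u (S = 74.75): V_u = e^(−0.08)·[0.8094·15.9625 + 0.1906·0.0000] = 11.9266
Node d (S = 52): V_d = e^(−0.08)·[0.8094·0.0000 + 0.1906·0.0000] = 0.0000
Node 0 (S = 65): V_0 = e^(−0.08)·[0.8094·11.9266 + 0.1906·0.0000] = 8.9111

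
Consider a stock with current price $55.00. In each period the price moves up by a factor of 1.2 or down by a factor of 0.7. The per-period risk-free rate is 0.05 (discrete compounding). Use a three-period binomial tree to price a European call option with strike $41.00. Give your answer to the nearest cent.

$21.51

Risk-neutral probability p = (1 + 0.05 − 0.7)/(1.2 − 0.7) = 0.3500/0.5000 = 0.7000
Terminal stock prices: S_uuu = 95.04, S_uud = 55.44, S_udd = 32.34, S_ddd = 18.86
Terminal payoffs (S − K): max(54.04, 0) = 54.04, max(14.44, 0) = 14.44, max(-8.66, 0) = 0, max(-22.14, 0) = 0
Node uu (S = 79.2): V_uu = 1/1.05·[0.7000·54.0400 + 0.3000·14.4400] = 40.1524
Node ud (S = 46.2): V_ud = 1/1.05·[0.7000·14.4400 + 0.3000·0.0000] = 9.6267
Node dd (S = 26.95): V_dd = 1/1.05·[0.7000·0.0000 + 0.3000·0.0000] = 0.0000
Node u (S = 66): V_u = 1/1.05·[0.7000·40.1524 + 0.3000·9.6267] = 29.5187
Node d (S = 38.5): V_d = 1/1.05·[0.7000·9.6267 + 0.3000·0.0000] = 6.4178
Node 0 (S = 55): V_0 = 1/1.05·[0.7000·29.5187 + 0.3000·6.4178] = 21.5128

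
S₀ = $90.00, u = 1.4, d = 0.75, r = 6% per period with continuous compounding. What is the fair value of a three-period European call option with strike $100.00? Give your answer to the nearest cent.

$23.25

Risk-neutral probability p = (e^0.06 − 0.75)/(1.4 − 0.75) = 0.3118/0.6500 = 0.4797
Terminal stock prices: S_uuu = 247, S_uud = 132.3, S_udd = 70.87, S_ddd = 37.97
Terminal payoffs (S − K): max(147, 0) = 147, max(32.3, 0) = 32.3, max(-29.13, 0) = 0, max(-62.03, 0) = 0
Node uu (S = 176.4): V_uu = e^(−0.06)·[0.4797·146.9600 + 0.5203·32.3000] = 82.2235
Node ud (S = 94.5): V_ud = e^(−0.06)·[0.4797·32.3000 + 0.5203·0.0000] = 14.5935
Node dd (S = 50.62): V_dd = e^(−0.06)·[0.4797·0.0000 + 0.5203·0.0000] = 0.0000
Node u (S = 126): V_u = e^(−0.06)·[0.4797·82.2235 + 0.5203·14.5935] = 44.2996
Node d (S = 67.5): V_d = e^(−0.06)·[0.4797·14.5935 + 0.5203·0.0000] = 6.5935
Node 0 (S = 90): V_0 = e^(−0.06)·[0.4797·44.2996 + 0.5203·6.5935] = 23.2455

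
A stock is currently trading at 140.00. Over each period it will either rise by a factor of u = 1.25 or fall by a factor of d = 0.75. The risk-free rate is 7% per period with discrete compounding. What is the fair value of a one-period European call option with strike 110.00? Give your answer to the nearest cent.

38.88

Risk-neutral probability p = (1 + 0.07 − 0.75)/(1.25 − 0.75) = 0.3200/0.5000 = 0.6400
Terminal stock prices: S_u = 175, S_d = 105
Terminal payoffs (S − K): max(65, 0) = 65, max(-5, 0) = 0
Node 0 (S = 140): V_0 = 1/1.07·[0.6400·65.0000 + 0.3600·0.0000] = 38.8785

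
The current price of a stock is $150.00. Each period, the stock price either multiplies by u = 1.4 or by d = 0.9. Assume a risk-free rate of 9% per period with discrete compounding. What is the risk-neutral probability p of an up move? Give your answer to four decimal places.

Risk-neutral probability p = (1 + 0.09 − 0.9)/(1.4 − 0.9) = 0.1900/0.5000 = 0.3800

p = 0.3800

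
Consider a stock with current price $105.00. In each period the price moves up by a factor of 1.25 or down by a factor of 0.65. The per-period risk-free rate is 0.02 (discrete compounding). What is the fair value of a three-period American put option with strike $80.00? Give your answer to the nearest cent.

$9.23

Risk-neutral probability p = (1 + 0.02 − 0.65)/(1.25 − 0.65) = 0.3700/0.6000 = 0.6167
Terminal stock prices: S_uuu = 205.1, S_uud = 106.6, S_udd = 55.45, S_ddd = 28.84
Terminal payoffs (K − S): max(-125.1, 0) = 0, max(-26.64, 0) = 0, max(24.55, 0) = 24.55, max(51.16, 0) = 51.16
Node uu (S = 164.1): continuation = 1/1.02·[0.6167·0.0000 + 0.3833·0.0000] = 0.0000; exercise value = 0.0000 ≤ continuation, so V_uu = 0.0000
Node ud (S = 85.31): continuation = 1/1.02·[0.6167·0.0000 + 0.3833·24.5469] = 9.2251; exercise value = 0.0000 ≤ continuation, so V_ud = 9.2251
Node dd (S = 44.36): continuation = 1/1.02·[0.6167·24.5469 + 0.3833·51.1644] = 34.0689; exercise value = 35.6375 > continuation, so V_dd = 35.6375 (exercise)
Node u (S = 131.2): continuation = 1/1.02·[0.6167·0.0000 + 0.3833·9.2251] = 3.4670; exercise value = 0.0000 ≤ continuation, so V_u = 3.4670
Node d (S = 68.25): continuation = 1/1.02·[0.6167·9.2251 + 0.3833·35.6375] = 18.9705; exercise value = 11.7500 ≤ continuation, so V_d = 18.9705
Node 0 (S = 105): continuation = 1/1.02·[0.6167·3.4670 + 0.3833·18.9705] = 9.2255; exercise value = 0.0000 ≤ continuation, so V_0 = 9.2255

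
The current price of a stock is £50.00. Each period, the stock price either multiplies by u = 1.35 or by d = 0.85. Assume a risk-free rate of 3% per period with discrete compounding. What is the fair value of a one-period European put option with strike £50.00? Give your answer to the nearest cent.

Risk-neutral probability p = (1 + 0.03 − 0.85)/(1.35 − 0.85) = 0.1800/0.5000 = 0.3600
Terminal stock prices: S_u = 67.5, S_d = 42.5
Terminal payoffs (K − S): max(-17.5, 0) = 0, max(7.5, 0) = 7.5
Node 0 (S = 50): V_0 = 1/1.03·[0.3600·0.0000 + 0.6400·7.5000] = 4.6602

£4.66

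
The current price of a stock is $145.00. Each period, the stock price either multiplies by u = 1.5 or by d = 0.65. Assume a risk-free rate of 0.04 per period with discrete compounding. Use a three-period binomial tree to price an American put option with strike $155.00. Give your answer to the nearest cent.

Risk-neutral probability p = (1 + 0.04 − 0.65)/(1.5 − 0.65) = 0.3900/0.8500 = 0.4588
Terminal stock prices: S_uuu = 489.4, S_uud = 212.1, S_udd = 91.89, S_ddd = 39.82
Terminal payoffs (K − S): max(-334.4, 0) = 0, max(-57.06, 0) = 0, max(63.11, 0) = 63.11, max(115.2, 0) = 115.2
Node uu (S = 326.2): continuation = 1/1.04·[0.4588·0.0000 + 0.5412·0.0000] = 0.0000; exercise value = 0.0000 ≤ continuation, so V_uu = 0.0000
Node ud (S = 141.4): continuation = 1/1.04·[0.4588·0.0000 + 0.5412·63.1062] = 32.8381; exercise value = 13.6250 ≤ continuation, so V_ud = 32.8381
Node dd (S = 61.26): continuation = 1/1.04·[0.4588·63.1062 + 0.5412·115.1794] = 87.7760; exercise value = 93.7375 > continuation, so V_dd = 93.7375 (exercise)
Node u (S = 217.5): continuation = 1/1.04·[0.4588·0.0000 + 0.5412·32.8381] = 17.0877; exercise value = 0.0000 ≤ continuation, so V_u = 17.0877
Node d (S = 94.25): continuation = 1/1.04·[0.4588·32.8381 + 0.5412·93.7375] = 63.2648; exercise value = 60.7500 ≤ continuation, so V_d = 63.2648
Node 0 (S = 145): continuation = 1/1.04·[0.4588·17.0877 + 0.5412·63.2648] = 40.4593; exercise value = 10.0000 ≤ continuation, so V_0 = 40.4593

$40.46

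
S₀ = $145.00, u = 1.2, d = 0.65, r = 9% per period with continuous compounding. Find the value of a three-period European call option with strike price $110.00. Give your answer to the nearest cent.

$63.91

Risk-neutral probability p = (e^0.09 − 0.65)/(1.2 − 0.65) = 0.4442/0.5500 = 0.8076
Terminal stock prices: S_uuu = 250.6, S_uud = 135.7, S_udd = 73.52, S_ddd = 39.82
Terminal payoffs (S − K): max(140.6, 0) = 140.6, max(25.72, 0) = 25.72, max(-36.48, 0) = 0, max(-70.18, 0) = 0
Node uu (S = 208.8): V_uu = e^(−0.09)·[0.8076·140.5600 + 0.1924·25.7200] = 108.2676
Node ud (S = 113.1): V_ud = e^(−0.09)·[0.8076·25.7200 + 0.1924·0.0000] = 18.9835
Node dd (S = 61.26): V_dd = e^(−0.09)·[0.8076·0.0000 + 0.1924·0.0000] = 0.0000
Node u (S = 174): V_u = e^(−0.09)·[0.8076·108.2676 + 0.1924·18.9835] = 83.2485
Node d (S = 94.25): V_d = e^(−0.09)·[0.8076·18.9835 + 0.1924·0.0000] = 14.0113
Node 0 (S = 145): V_0 = e^(−0.09)·[0.8076·83.2485 + 0.1924·14.0113] = 63.9081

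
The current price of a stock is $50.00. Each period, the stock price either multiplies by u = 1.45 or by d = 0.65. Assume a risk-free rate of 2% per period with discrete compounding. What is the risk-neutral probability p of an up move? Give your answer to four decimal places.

p = 0.4625

Risk-neutral probability p = (1 + 0.02 − 0.65)/(1.45 − 0.65) = 0.3700/0.8000 = 0.4625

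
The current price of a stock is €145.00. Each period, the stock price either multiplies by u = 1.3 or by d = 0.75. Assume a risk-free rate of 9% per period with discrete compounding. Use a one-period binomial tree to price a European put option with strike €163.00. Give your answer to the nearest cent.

€19.00

Risk-neutral probability p = (1 + 0.09 − 0.75)/(1.3 − 0.75) = 0.3400/0.5500 = 0.6182
Terminal stock prices: S_u = 188.5, S_d = 108.8
Terminal payoffs (K − S): max(-25.5, 0) = 0, max(54.25, 0) = 54.25
Node 0 (S = 145): V_0 = 1/1.09·[0.6182·0.0000 + 0.3818·54.2500] = 19.0033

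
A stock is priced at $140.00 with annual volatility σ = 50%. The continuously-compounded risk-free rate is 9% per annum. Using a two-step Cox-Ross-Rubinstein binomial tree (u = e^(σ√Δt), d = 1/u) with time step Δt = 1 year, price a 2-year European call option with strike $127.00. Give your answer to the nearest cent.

$51.77

CRR parameters: u = e^(σ√Δt) = e^(0.5·√1) = 1.6487, d = 1/u = 0.6065
Per-period rate: rΔt = 0.09·1 = 0.09, so R = e^0.09 = 1.0942
Risk-neutral probability p = (e^0.09 − 0.6065)/(1.6487 − 0.6065) = 0.4876/1.0422 = 0.4679
Terminal stock prices: S_uu = 380.6, S_ud = 140, S_dd = 51.5
Terminal payoffs (S − K): max(253.6, 0) = 253.6, max(13, 0) = 13, max(-75.5, 0) = 0
Node u (S = 230.8): V_u = e^(−0.09)·[0.4679·253.5595 + 0.5321·13.0000] = 114.7517
Node d (S = 84.91): V_d = e^(−0.09)·[0.4679·13.0000 + 0.5321·0.0000] = 5.5592
Node 0 (S = 140): V_0 = e^(−0.09)·[0.4679·114.7517 + 0.5321·5.5592] = 51.7748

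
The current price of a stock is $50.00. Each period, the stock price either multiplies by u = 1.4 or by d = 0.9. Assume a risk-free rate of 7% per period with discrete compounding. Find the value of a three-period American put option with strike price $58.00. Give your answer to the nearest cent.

Risk-neutral probability p = (1 + 0.07 − 0.9)/(1.4 − 0.9) = 0.1700/0.5000 = 0.3400
Terminal stock prices: S_uuu = 137.2, S_uud = 88.2, S_udd = 56.7, S_ddd = 36.45
Terminal payoffs (K − S): max(-79.2, 0) = 0, max(-30.2, 0) = 0, max(1.3, 0) = 1.3, max(21.55, 0) = 21.55
Node uu (S = 98): continuation = 1/1.07·[0.3400·0.0000 + 0.6600·0.0000] = 0.0000; exercise value = 0.0000 ≤ continuation, so V_uu = 0.0000
Node ud (S = 63): continuation = 1/1.07·[0.3400·0.0000 + 0.6600·1.3000] = 0.8019; exercise value = 0.0000 ≤ continuation, so V_ud = 0.8019
Node dd (S = 40.5): continuation = 1/1.07·[0.3400·1.3000 + 0.6600·21.5500] = 13.7056; exercise value = 17.5000 > continuation, so V_dd = 17.5000 (exercise)
Node u (S = 70): continuation = 1/1.07·[0.3400·0.0000 + 0.6600·0.8019] = 0.4946; exercise value = 0.0000 ≤ continuation, so V_u = 0.4946
Node d (S = 45): continuation = 1/1.07·[0.3400·0.8019 + 0.6600·17.5000] = 11.0492; exercise value = 13.0000 > continuation, so V_d = 13.0000 (exercise)
Node 0 (S = 50): continuation = 1/1.07·[0.3400·0.4946 + 0.6600·13.0000] = 8.1759; exercise value = 8.0000 ≤ continuation, so V_0 = 8.1759

$8.18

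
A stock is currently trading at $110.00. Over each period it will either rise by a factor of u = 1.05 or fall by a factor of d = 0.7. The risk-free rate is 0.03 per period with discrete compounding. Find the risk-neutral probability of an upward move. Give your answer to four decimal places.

Risk-neutral probability p = (1 + 0.03 − 0.7)/(1.05 − 0.7) = 0.3300/0.3500 = 0.9429

p = 0.9429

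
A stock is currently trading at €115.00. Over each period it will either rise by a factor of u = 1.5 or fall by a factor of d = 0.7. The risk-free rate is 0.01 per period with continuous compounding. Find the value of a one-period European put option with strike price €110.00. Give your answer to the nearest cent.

€17.89

Risk-neutral probability p = (e^0.01 − 0.7)/(1.5 − 0.7) = 0.3101/0.8000 = 0.3876
Terminal stock prices: S_u = 172.5, S_d = 80.5
Terminal payoffs (K − S): max(-62.5, 0) = 0, max(29.5, 0) = 29.5
Node 0 (S = 115): V_0 = e^(−0.01)·[0.3876·0.0000 + 0.6124·29.5000] = 17.8871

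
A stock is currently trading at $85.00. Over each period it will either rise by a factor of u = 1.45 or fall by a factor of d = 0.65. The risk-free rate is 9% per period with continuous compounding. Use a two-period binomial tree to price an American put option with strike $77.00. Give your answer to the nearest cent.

$8.84

Risk-neutral probability p = (e^0.09 − 0.65)/(1.45 − 0.65) = 0.4442/0.8000 = 0.5552
Terminal stock prices: S_uu = 178.7, S_ud = 80.11, S_dd = 35.91
Terminal payoffs (K − S): max(-101.7, 0) = 0, max(-3.112, 0) = 0, max(41.09, 0) = 41.09
Node u (S = 123.2): continuation = e^(−0.09)·[0.5552·0.0000 + 0.4448·0.0000] = 0.0000; exercise value = 0.0000 ≤ continuation, so V_u = 0.0000
Node d (S = 55.25): continuation = e^(−0.09)·[0.5552·0.0000 + 0.4448·41.0875] = 16.7021; exercise value = 21.7500 > continuation, so V_d = 21.7500 (exercise)
Node 0 (S = 85): continuation = e^(−0.09)·[0.5552·0.0000 + 0.4448·21.7500] = 8.8414; exercise value = 0.0000 ≤ continuation, so V_0 = 8.8414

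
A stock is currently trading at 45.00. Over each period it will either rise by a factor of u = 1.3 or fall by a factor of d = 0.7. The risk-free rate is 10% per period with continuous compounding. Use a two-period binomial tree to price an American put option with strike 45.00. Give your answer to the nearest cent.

4.69

Risk-neutral probability p = (e^0.1 − 0.7)/(1.3 − 0.7) = 0.4052/0.6000 = 0.6753
Terminal stock prices: S_uu = 76.05, S_ud = 40.95, S_dd = 22.05
Terminal payoffs (K − S): max(-31.05, 0) = 0, max(4.05, 0) = 4.05, max(22.95, 0) = 22.95
Node u (S = 58.5): continuation = e^(−0.1)·[0.6753·0.0000 + 0.3247·4.0500] = 1.1899; exercise value = 0.0000 ≤ continuation, so V_u = 1.1899
Node d (S = 31.5): continuation = e^(−0.1)·[0.6753·4.0500 + 0.3247·22.9500] = 9.2177; exercise value = 13.5000 > continuation, so V_d = 13.5000 (exercise)
Node 0 (S = 45): continuation = e^(−0.1)·[0.6753·1.1899 + 0.3247·13.5000] = 4.6936; exercise value = 0.0000 ≤ continuation, so V_0 = 4.6936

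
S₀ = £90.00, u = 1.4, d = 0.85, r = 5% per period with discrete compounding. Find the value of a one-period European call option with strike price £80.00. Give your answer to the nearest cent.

Risk-neutral probability p = (1 + 0.05 − 0.85)/(1.4 − 0.85) = 0.2000/0.5500 = 0.3636
Terminal stock prices: S_u = 126, S_d = 76.5
Terminal payoffs (S − K): max(46, 0) = 46, max(-3.5, 0) = 0
Node 0 (S = 90): V_0 = 1/1.05·[0.3636·46.0000 + 0.6364·0.0000] = 15.9307

£15.93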